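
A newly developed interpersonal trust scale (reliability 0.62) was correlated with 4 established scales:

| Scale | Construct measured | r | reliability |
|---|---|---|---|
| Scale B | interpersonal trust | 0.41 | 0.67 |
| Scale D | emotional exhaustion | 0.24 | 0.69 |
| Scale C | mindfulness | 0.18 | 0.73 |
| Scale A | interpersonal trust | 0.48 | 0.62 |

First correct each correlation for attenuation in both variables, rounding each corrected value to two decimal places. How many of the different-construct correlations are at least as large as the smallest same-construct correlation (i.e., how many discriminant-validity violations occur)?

0

Disattenuated r (r / √(r_scale · r_new)):
  Scale B (conv): 0.41 / √(0.67·0.62) = 0.64
  Scale D (disc): 0.24 / √(0.69·0.62) = 0.37
  Scale C (disc): 0.18 / √(0.73·0.62) = 0.27
  Scale A (conv): 0.48 / √(0.62·0.62) = 0.77
Smallest convergent = 0.64. Discriminant values: 0.37, 0.27; count ≥ 0.64 → 0.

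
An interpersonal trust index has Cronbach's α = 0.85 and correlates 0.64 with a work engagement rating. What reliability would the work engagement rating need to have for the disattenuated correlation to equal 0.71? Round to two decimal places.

0.96

r_true = r_obs / √(r_xx · r_yy) ⇒ 0.71 = 0.64 / √(0.85 · r_yy).
√(0.85 · r_yy) = 0.64 / 0.71 = 0.9014; 0.85 · r_yy = 0.8125; r_yy = 0.8125 / 0.85 ≈ 0.96.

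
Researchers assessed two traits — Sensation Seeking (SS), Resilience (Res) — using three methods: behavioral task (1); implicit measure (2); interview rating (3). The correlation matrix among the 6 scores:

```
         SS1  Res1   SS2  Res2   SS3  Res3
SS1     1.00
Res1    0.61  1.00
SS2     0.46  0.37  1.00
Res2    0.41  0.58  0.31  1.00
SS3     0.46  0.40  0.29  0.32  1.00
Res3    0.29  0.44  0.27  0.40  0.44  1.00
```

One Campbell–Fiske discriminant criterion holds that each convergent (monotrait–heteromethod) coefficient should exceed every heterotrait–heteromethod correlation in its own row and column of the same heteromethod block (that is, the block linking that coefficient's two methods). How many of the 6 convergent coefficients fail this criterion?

1

Convergent coefficients and their comparison sets:
SS (methods 1·2): 0.46 vs {0.41, 0.37} → pass.
SS (methods 1·3): 0.46 vs {0.29, 0.40} → pass.
SS (methods 2·3): 0.29 vs {0.27, 0.32} → fail.
Res (methods 1·2): 0.58 vs {0.37, 0.41} → pass.
Res (methods 1·3): 0.44 vs {0.40, 0.29} → pass.
Res (methods 2·3): 0.40 vs {0.32, 0.27} → pass.
1 of 6 fail.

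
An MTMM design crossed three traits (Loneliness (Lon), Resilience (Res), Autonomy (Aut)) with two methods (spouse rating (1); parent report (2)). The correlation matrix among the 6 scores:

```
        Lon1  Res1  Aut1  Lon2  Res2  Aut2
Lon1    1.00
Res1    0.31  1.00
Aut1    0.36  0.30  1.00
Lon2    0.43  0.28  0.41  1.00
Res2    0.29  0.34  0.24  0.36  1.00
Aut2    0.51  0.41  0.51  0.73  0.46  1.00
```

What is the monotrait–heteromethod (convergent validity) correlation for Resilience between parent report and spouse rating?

Same trait (Res), different methods: r(Res2, Res1) = 0.34.

0.34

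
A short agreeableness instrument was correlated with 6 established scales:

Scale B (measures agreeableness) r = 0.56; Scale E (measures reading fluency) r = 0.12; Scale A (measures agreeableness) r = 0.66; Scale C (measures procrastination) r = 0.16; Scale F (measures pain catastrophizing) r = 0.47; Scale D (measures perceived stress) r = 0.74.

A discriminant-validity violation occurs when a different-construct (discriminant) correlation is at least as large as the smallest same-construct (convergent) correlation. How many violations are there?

Convergent (same construct = agreeableness): Scale B, Scale A.
Smallest convergent = 0.56. Discriminant values: 0.12, 0.16, 0.47, 0.74; count ≥ 0.56 → 1.

1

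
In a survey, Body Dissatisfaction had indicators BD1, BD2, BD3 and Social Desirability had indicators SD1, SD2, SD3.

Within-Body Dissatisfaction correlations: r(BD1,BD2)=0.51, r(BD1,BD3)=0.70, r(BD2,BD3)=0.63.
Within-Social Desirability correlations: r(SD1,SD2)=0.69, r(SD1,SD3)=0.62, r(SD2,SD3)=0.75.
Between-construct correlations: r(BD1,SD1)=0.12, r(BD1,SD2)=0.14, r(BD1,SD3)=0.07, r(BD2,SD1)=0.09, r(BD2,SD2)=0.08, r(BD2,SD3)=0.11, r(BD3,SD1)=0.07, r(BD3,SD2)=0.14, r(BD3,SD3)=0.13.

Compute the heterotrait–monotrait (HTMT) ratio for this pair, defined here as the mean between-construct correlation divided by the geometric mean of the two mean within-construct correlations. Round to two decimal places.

Mean heterotrait r = 0.95/9 = 0.1056.
Mean within-BD = 1.84/3 = 0.6133; mean within-SD = 2.06/3 = 0.6867.
Geometric mean = √(0.6133 × 0.6867) = 0.6490.
HTMT = 0.1056 / 0.6490 = 0.16.

0.16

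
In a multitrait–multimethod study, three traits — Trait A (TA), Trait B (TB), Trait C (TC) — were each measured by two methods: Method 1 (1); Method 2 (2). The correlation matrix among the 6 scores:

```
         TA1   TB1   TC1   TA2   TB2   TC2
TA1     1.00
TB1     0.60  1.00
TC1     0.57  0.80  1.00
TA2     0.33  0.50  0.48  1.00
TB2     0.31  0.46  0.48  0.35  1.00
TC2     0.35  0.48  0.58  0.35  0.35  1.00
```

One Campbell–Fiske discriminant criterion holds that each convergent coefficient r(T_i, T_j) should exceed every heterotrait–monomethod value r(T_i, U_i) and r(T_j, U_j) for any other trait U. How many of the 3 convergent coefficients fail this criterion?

3

Each convergent coefficient versus the relevant comparison correlations:
TA (methods 1·2): 0.33 vs {0.60, 0.35, 0.57, 0.35} → fail.
TB (methods 1·2): 0.46 vs {0.60, 0.35, 0.80, 0.35} → fail.
TC (methods 1·2): 0.58 vs {0.57, 0.35, 0.80, 0.35} → fail.
3 of 3 fail.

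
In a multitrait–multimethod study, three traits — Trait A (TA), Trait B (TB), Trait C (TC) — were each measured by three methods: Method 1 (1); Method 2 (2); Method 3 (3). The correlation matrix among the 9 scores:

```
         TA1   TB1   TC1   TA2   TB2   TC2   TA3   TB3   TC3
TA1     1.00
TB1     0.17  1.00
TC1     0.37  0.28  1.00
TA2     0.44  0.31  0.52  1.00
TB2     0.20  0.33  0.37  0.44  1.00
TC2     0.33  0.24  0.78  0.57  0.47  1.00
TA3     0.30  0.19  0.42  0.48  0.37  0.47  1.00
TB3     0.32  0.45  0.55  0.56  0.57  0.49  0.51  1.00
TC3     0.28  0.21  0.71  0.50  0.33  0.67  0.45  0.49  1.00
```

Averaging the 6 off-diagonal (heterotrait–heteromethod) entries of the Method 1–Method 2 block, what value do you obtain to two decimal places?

0.33

HTHM values (method 1 × method 2): 0.20, 0.33, 0.31, 0.24, 0.52, 0.37; mean = 1.97/6 = 0.33.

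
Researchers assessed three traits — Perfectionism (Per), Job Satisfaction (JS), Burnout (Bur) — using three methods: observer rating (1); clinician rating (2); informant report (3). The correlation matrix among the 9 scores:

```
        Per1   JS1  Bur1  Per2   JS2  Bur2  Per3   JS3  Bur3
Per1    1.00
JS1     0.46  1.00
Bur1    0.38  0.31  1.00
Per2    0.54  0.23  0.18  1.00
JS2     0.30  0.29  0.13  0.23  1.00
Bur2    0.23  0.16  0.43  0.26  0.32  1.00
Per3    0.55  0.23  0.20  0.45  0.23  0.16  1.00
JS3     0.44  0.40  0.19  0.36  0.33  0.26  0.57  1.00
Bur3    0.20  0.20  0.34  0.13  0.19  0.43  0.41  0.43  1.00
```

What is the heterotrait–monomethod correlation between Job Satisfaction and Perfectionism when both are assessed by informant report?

Different traits, same method: r(JS3, Per3) = 0.57.

0.57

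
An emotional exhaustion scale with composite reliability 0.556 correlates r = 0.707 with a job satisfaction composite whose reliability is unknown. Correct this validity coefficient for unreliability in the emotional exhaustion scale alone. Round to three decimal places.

0.948

Single correction: r_c = r_obs / √r_xx = 0.707 / √0.556 = 0.707 / 0.7457 ≈ 0.948.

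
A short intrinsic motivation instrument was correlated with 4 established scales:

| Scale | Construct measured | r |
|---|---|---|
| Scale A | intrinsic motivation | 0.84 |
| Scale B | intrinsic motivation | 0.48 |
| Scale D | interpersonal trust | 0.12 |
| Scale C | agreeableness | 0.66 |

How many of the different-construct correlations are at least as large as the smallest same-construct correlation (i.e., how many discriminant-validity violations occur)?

1

Convergent (same construct = intrinsic motivation): Scale A, Scale B.
Smallest convergent = 0.48. Discriminant values: 0.12, 0.66; count ≥ 0.48 → 1.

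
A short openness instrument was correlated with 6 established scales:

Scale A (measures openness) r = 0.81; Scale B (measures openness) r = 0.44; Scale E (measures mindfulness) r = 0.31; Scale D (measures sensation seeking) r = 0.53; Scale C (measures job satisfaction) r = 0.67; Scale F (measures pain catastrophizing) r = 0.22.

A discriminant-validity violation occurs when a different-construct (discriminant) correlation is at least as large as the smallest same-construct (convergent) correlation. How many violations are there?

2

Convergent (same construct = openness): Scale A, Scale B.
Smallest convergent = 0.44. Discriminant values: 0.31, 0.53, 0.67, 0.22; count ≥ 0.44 → 2.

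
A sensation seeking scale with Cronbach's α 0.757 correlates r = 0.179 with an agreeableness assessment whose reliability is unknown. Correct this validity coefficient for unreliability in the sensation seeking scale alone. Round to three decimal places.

0.206

Single correction: r_c = r_obs / √r_xx = 0.179 / √0.757 = 0.179 / 0.8701 ≈ 0.206.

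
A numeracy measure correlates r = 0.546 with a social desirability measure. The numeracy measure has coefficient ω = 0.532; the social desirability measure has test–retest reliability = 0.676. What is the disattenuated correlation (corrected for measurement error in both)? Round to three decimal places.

0.910

r_true = r_obs / √(r_xx · r_yy) = 0.546 / √(0.532 × 0.676) = 0.546 / √0.359632 = 0.546 / 0.5997 ≈ 0.910.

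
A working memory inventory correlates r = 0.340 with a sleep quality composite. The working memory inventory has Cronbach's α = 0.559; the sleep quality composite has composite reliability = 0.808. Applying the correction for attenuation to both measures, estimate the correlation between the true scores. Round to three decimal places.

0.506

r_true = r_obs / √(r_xx · r_yy) = 0.340 / √(0.559 × 0.808) = 0.340 / √0.451672 = 0.340 / 0.6721 ≈ 0.506.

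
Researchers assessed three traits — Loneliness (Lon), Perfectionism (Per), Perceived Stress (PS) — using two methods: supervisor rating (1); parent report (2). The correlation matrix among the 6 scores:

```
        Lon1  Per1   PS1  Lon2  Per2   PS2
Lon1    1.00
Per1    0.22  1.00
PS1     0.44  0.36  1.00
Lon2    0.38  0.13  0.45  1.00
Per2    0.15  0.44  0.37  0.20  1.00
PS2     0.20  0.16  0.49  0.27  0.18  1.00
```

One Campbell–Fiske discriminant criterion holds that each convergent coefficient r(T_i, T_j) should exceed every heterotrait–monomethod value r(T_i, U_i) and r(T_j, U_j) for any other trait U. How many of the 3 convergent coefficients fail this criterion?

Convergent coefficients and their comparison sets:
Lon (methods 1·2): 0.38 vs {0.22, 0.20, 0.44, 0.27} → fail.
Per (methods 1·2): 0.44 vs {0.22, 0.20, 0.36, 0.18} → pass.
PS (methods 1·2): 0.49 vs {0.44, 0.27, 0.36, 0.18} → pass.
1 of 3 fail.

1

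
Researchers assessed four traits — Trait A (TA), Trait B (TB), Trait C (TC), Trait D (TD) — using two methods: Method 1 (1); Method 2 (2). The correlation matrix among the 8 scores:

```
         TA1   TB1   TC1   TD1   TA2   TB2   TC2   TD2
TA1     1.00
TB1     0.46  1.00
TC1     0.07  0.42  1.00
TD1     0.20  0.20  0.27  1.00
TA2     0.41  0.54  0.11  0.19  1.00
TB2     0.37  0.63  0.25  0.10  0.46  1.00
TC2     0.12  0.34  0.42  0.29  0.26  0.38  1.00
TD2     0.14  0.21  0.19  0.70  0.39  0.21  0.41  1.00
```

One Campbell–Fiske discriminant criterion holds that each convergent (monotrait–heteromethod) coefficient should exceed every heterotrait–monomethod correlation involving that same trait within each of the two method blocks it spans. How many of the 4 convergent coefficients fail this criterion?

2

Checking each validity diagonal entry against its comparison values:
TA (methods 1·2): 0.41 vs {0.46, 0.46, 0.07, 0.26, 0.20, 0.39} → fail.
TB (methods 1·2): 0.63 vs {0.46, 0.46, 0.42, 0.38, 0.20, 0.21} → pass.
TC (methods 1·2): 0.42 vs {0.07, 0.26, 0.42, 0.38, 0.27, 0.41} → fail.
TD (methods 1·2): 0.70 vs {0.20, 0.39, 0.20, 0.21, 0.27, 0.41} → pass.
2 of 4 fail.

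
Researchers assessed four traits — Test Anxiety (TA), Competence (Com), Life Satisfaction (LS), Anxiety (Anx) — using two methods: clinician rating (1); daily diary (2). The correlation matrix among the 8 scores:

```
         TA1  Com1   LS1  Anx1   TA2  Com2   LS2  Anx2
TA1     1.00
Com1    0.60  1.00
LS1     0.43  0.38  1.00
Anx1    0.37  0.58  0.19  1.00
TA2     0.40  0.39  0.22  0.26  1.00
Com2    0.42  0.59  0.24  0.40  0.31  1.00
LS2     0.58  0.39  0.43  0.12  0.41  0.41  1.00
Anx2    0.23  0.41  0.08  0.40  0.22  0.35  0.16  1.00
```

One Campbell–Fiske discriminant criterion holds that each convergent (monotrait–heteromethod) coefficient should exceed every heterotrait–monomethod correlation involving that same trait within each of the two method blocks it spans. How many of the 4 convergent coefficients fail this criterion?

4

Checking each validity diagonal entry against its comparison values:
TA (methods 1·2): 0.40 vs {0.60, 0.31, 0.43, 0.41, 0.37, 0.22} → fail.
Com (methods 1·2): 0.59 vs {0.60, 0.31, 0.38, 0.41, 0.58, 0.35} → fail.
LS (methods 1·2): 0.43 vs {0.43, 0.41, 0.38, 0.41, 0.19, 0.16} → fail.
Anx (methods 1·2): 0.40 vs {0.37, 0.22, 0.58, 0.35, 0.19, 0.16} → fail.
4 of 4 fail.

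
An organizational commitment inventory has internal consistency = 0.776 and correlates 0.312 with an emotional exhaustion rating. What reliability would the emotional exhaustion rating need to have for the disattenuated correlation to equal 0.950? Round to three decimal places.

0.139

r_true = r_obs / √(r_xx · r_yy) ⇒ 0.950 = 0.312 / √(0.776 · r_yy).
√(0.776 · r_yy) = 0.312 / 0.950 = 0.3284; 0.776 · r_yy = 0.1078; r_yy = 0.1078 / 0.776 ≈ 0.139.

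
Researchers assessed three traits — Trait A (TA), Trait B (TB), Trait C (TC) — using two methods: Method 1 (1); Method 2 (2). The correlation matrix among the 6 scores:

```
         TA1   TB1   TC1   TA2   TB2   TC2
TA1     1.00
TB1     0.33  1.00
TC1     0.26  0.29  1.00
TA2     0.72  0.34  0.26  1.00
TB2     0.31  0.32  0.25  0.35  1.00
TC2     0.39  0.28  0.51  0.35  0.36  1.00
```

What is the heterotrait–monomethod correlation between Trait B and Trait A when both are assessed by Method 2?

0.35

Different traits, same method: r(TB2, TA2) = 0.35.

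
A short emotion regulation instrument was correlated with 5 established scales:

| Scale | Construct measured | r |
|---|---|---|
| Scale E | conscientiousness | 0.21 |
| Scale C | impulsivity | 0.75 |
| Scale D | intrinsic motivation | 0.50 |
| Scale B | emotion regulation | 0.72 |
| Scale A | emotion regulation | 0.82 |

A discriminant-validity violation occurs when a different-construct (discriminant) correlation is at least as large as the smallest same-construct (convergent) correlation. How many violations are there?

1

Convergent (same construct = emotion regulation): Scale B, Scale A.
Smallest convergent = 0.72. Discriminant values: 0.21, 0.75, 0.50; count ≥ 0.72 → 1.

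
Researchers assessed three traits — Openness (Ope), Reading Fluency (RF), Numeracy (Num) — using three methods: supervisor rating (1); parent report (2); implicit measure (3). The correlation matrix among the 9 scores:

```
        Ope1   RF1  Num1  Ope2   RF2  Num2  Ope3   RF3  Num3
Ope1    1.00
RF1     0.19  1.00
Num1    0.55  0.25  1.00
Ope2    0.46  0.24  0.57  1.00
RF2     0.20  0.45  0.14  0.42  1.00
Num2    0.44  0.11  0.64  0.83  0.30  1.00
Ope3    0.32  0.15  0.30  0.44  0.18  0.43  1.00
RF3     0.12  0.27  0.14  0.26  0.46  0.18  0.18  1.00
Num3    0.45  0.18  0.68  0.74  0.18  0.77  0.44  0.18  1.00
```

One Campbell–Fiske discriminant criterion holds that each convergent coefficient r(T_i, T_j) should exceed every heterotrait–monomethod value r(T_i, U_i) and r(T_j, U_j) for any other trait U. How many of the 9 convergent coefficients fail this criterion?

Checking each validity diagonal entry against its comparison values:
Ope (methods 1·2): 0.46 vs {0.19, 0.42, 0.55, 0.83} → fail.
Ope (methods 1·3): 0.32 vs {0.19, 0.18, 0.55, 0.44} → fail.
Ope (methods 2·3): 0.44 vs {0.42, 0.18, 0.83, 0.44} → fail.
RF (methods 1·2): 0.45 vs {0.19, 0.42, 0.25, 0.30} → pass.
RF (methods 1·3): 0.27 vs {0.19, 0.18, 0.25, 0.18} → pass.
RF (methods 2·3): 0.46 vs {0.42, 0.18, 0.30, 0.18} → pass.
Num (methods 1·2): 0.64 vs {0.55, 0.83, 0.25, 0.30} → fail.
Num (methods 1·3): 0.68 vs {0.55, 0.44, 0.25, 0.18} → pass.
Num (methods 2·3): 0.77 vs {0.83, 0.44, 0.30, 0.18} → fail.
5 of 9 fail.

5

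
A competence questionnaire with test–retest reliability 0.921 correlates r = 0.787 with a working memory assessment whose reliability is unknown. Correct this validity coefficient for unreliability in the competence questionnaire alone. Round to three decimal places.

Single correction: r_c = r_obs / √r_xx = 0.787 / √0.921 = 0.787 / 0.9597 ≈ 0.820.

0.820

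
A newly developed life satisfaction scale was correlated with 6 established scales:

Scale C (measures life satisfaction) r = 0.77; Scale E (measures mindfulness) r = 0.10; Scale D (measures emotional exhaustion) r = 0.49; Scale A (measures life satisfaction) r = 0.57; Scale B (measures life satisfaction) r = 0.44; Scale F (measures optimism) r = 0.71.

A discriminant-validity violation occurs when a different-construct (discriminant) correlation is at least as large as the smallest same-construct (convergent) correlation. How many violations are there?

2

Convergent (same construct = life satisfaction): Scale C, Scale A, Scale B.
Smallest convergent = 0.44. Discriminant values: 0.10, 0.49, 0.71; count ≥ 0.44 → 2.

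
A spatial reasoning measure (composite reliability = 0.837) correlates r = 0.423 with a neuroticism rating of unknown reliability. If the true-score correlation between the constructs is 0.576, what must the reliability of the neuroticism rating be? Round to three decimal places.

0.644

r_true = r_obs / √(r_xx · r_yy) ⇒ 0.576 = 0.423 / √(0.837 · r_yy).
√(0.837 · r_yy) = 0.423 / 0.576 = 0.7344; 0.837 · r_yy = 0.5393; r_yy = 0.5393 / 0.837 ≈ 0.644.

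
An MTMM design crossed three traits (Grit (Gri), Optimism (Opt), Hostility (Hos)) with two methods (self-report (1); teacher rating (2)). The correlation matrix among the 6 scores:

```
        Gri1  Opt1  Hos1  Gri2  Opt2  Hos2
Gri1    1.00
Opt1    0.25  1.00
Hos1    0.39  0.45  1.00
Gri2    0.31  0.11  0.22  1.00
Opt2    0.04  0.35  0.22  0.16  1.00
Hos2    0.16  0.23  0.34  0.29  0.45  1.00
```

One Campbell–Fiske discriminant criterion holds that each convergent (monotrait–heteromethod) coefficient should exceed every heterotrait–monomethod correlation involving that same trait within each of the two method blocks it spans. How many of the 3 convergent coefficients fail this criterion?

3

Convergent coefficients and their comparison sets:
Gri (methods 1·2): 0.31 vs {0.25, 0.16, 0.39, 0.29} → fail.
Opt (methods 1·2): 0.35 vs {0.25, 0.16, 0.45, 0.45} → fail.
Hos (methods 1·2): 0.34 vs {0.39, 0.29, 0.45, 0.45} → fail.
3 of 3 fail.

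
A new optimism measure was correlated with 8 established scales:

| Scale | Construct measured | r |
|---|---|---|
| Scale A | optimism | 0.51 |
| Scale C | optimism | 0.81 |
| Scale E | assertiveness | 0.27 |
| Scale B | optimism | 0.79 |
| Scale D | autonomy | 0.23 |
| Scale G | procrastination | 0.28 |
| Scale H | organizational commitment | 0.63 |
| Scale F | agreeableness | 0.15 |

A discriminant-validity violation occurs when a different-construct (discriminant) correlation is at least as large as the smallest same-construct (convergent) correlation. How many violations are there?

1

Convergent (same construct = optimism): Scale A, Scale C, Scale B.
Smallest convergent = 0.51. Discriminant values: 0.27, 0.23, 0.28, 0.63, 0.15; count ≥ 0.51 → 1.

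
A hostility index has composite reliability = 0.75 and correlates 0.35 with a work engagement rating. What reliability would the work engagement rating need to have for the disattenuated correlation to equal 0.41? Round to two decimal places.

0.97

r_true = r_obs / √(r_xx · r_yy) ⇒ 0.41 = 0.35 / √(0.75 · r_yy).
√(0.75 · r_yy) = 0.35 / 0.41 = 0.8537; 0.75 · r_yy = 0.7288; r_yy = 0.7288 / 0.75 ≈ 0.97.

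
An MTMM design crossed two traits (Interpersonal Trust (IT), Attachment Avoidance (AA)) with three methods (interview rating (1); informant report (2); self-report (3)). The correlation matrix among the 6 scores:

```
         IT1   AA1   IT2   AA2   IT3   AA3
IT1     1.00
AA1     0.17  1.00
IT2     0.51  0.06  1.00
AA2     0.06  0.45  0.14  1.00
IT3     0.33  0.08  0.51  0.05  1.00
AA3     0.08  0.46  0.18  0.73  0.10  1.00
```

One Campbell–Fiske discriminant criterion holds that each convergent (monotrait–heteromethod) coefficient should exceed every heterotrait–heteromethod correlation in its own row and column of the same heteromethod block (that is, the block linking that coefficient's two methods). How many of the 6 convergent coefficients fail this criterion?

Each convergent coefficient versus the relevant comparison correlations:
IT (methods 1·2): 0.51 vs {0.06, 0.06} → pass.
IT (methods 1·3): 0.33 vs {0.08, 0.08} → pass.
IT (methods 2·3): 0.51 vs {0.18, 0.05} → pass.
AA (methods 1·2): 0.45 vs {0.06, 0.06} → pass.
AA (methods 1·3): 0.46 vs {0.08, 0.08} → pass.
AA (methods 2·3): 0.73 vs {0.05, 0.18} → pass.
0 of 6 fail.

0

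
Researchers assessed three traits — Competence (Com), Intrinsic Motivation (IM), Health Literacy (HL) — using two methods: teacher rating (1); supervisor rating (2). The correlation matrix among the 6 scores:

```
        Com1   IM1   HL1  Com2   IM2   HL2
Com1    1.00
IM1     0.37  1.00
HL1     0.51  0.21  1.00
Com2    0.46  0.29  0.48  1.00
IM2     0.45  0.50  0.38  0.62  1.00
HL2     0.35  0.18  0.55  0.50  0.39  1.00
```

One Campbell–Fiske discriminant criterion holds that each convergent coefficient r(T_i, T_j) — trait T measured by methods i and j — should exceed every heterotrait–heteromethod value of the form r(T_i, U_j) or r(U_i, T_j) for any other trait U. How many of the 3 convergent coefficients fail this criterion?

1

Each convergent coefficient versus the relevant comparison correlations:
Com (methods 1·2): 0.46 vs {0.45, 0.29, 0.35, 0.48} → fail.
IM (methods 1·2): 0.50 vs {0.29, 0.45, 0.18, 0.38} → pass.
HL (methods 1·2): 0.55 vs {0.48, 0.35, 0.38, 0.18} → pass.
1 of 3 fail.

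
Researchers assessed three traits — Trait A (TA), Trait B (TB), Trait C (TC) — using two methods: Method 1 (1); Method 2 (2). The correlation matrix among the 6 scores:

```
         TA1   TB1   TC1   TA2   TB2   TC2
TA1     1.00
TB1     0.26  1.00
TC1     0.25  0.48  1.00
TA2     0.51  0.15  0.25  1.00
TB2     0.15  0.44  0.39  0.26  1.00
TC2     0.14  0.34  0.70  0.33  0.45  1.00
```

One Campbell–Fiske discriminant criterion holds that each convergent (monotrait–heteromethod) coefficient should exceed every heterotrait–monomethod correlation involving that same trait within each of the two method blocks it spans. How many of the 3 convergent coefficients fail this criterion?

Convergent coefficients and their comparison sets:
TA (methods 1·2): 0.51 vs {0.26, 0.26, 0.25, 0.33} → pass.
TB (methods 1·2): 0.44 vs {0.26, 0.26, 0.48, 0.45} → fail.
TC (methods 1·2): 0.70 vs {0.25, 0.33, 0.48, 0.45} → pass.
1 of 3 fail.

1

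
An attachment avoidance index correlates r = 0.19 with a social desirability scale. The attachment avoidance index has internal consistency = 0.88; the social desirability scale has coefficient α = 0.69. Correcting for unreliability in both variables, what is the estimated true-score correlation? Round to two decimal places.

r_true = r_obs / √(r_xx · r_yy) = 0.19 / √(0.88 × 0.69) = 0.19 / √0.6072 = 0.19 / 0.7792 ≈ 0.24.

0.24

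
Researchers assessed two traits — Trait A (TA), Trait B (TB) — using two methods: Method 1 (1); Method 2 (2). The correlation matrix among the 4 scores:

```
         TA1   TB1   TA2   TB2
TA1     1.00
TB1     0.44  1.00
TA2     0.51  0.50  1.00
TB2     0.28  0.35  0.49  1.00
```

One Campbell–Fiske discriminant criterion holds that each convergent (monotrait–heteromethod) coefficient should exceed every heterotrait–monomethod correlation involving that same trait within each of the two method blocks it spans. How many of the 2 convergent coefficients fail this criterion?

1

Convergent coefficients and their comparison sets:
TA (methods 1·2): 0.51 vs {0.44, 0.49} → pass.
TB (methods 1·2): 0.35 vs {0.44, 0.49} → fail.
1 of 2 fail.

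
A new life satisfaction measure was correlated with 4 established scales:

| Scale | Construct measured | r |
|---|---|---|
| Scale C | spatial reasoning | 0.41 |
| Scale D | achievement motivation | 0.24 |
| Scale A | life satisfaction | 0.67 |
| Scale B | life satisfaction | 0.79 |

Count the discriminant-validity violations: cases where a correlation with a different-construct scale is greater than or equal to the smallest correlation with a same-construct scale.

0

Convergent (same construct = life satisfaction): Scale A, Scale B.
Smallest convergent = 0.67. Discriminant values: 0.41, 0.24; count ≥ 0.67 → 0.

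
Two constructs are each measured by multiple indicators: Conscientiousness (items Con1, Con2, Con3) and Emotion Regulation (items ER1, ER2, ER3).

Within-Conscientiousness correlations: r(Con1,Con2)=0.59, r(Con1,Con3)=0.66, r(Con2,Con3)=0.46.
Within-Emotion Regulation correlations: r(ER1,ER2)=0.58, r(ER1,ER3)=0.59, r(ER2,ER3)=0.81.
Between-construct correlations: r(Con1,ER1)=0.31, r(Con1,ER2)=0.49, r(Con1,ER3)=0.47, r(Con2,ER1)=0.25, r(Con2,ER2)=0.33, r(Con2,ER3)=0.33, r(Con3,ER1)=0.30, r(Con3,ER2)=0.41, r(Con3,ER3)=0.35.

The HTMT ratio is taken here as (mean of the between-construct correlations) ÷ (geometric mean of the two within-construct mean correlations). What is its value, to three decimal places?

Between-construct mean = 3.24/9 = 0.3600.
Mean within-Con = 1.71/3 = 0.5700; mean within-ER = 1.98/3 = 0.6600.
Geometric mean = √(0.5700 × 0.6600) = 0.6134.
HTMT = 0.3600 / 0.6134 = 0.587.

0.587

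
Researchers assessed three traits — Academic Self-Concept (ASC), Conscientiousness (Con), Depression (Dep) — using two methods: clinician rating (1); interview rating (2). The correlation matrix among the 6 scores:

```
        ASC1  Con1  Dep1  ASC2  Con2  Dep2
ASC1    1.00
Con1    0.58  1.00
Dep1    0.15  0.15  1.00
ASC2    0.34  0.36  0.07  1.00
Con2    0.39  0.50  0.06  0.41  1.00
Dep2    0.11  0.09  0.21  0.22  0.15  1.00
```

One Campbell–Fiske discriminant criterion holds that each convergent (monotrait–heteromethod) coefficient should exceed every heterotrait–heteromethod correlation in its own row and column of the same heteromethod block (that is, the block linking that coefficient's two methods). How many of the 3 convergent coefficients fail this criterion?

1

Checking each validity diagonal entry against its comparison values:
ASC (methods 1·2): 0.34 vs {0.39, 0.36, 0.11, 0.07} → fail.
Con (methods 1·2): 0.50 vs {0.36, 0.39, 0.09, 0.06} → pass.
Dep (methods 1·2): 0.21 vs {0.07, 0.11, 0.06, 0.09} → pass.
1 of 3 fail.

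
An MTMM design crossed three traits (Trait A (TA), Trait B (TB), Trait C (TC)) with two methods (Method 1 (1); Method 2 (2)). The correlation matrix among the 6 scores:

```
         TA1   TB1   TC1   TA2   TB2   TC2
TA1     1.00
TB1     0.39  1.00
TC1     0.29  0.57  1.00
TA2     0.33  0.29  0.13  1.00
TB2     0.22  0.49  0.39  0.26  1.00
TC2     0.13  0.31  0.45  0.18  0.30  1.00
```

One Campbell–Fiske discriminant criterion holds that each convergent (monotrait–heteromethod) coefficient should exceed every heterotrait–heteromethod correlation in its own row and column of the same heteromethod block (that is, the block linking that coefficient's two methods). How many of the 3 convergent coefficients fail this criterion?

Checking each validity diagonal entry against its comparison values:
TA (methods 1·2): 0.33 vs {0.22, 0.29, 0.13, 0.13} → pass.
TB (methods 1·2): 0.49 vs {0.29, 0.22, 0.31, 0.39} → pass.
TC (methods 1·2): 0.45 vs {0.13, 0.13, 0.39, 0.31} → pass.
0 of 3 fail.

0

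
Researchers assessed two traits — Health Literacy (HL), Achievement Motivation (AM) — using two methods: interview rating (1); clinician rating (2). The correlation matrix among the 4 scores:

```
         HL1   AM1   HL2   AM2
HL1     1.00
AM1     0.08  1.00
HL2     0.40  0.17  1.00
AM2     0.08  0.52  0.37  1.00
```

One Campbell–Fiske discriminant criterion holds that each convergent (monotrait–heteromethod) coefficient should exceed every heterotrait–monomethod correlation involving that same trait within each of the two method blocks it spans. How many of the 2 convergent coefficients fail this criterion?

Checking each validity diagonal entry against its comparison values:
HL (methods 1·2): 0.40 vs {0.08, 0.37} → pass.
AM (methods 1·2): 0.52 vs {0.08, 0.37} → pass.
0 of 2 fail.

0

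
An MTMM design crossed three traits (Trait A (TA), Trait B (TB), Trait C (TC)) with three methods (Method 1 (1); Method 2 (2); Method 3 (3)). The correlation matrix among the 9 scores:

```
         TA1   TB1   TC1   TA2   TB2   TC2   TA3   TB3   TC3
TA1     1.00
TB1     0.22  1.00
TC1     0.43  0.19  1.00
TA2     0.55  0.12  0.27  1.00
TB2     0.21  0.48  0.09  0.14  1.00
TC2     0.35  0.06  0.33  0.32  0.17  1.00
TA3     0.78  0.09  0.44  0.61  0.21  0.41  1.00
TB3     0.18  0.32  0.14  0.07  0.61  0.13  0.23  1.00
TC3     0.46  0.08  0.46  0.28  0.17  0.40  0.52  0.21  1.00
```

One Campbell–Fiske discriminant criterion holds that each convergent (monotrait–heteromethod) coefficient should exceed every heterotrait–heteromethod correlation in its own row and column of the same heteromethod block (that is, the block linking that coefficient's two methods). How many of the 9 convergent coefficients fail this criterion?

Each convergent coefficient versus the relevant comparison correlations:
TA (methods 1·2): 0.55 vs {0.21, 0.12, 0.35, 0.27} → pass.
TA (methods 1·3): 0.78 vs {0.18, 0.09, 0.46, 0.44} → pass.
TA (methods 2·3): 0.61 vs {0.07, 0.21, 0.28, 0.41} → pass.
TB (methods 1·2): 0.48 vs {0.12, 0.21, 0.06, 0.09} → pass.
TB (methods 1·3): 0.32 vs {0.09, 0.18, 0.08, 0.14} → pass.
TB (methods 2·3): 0.61 vs {0.21, 0.07, 0.17, 0.13} → pass.
TC (methods 1·2): 0.33 vs {0.27, 0.35, 0.09, 0.06} → fail.
TC (methods 1·3): 0.46 vs {0.44, 0.46, 0.14, 0.08} → fail.
TC (methods 2·3): 0.40 vs {0.41, 0.28, 0.13, 0.17} → fail.
3 of 9 fail.

3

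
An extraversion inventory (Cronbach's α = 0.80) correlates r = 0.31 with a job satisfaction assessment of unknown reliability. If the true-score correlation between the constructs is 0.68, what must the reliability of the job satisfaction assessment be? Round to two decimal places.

r_true = r_obs / √(r_xx · r_yy) ⇒ 0.68 = 0.31 / √(0.80 · r_yy).
√(0.80 · r_yy) = 0.31 / 0.68 = 0.4559; 0.80 · r_yy = 0.2078; r_yy = 0.2078 / 0.80 ≈ 0.26.

0.26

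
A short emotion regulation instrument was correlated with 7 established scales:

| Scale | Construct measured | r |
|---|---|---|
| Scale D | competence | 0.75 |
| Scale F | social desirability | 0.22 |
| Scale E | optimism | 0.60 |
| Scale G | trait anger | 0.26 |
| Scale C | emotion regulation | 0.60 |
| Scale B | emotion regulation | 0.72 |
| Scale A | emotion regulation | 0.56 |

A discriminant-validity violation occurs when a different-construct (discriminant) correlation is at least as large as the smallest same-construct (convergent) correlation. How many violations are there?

2

Convergent (same construct = emotion regulation): Scale C, Scale B, Scale A.
Smallest convergent = 0.56. Discriminant values: 0.75, 0.22, 0.60, 0.26; count ≥ 0.56 → 2.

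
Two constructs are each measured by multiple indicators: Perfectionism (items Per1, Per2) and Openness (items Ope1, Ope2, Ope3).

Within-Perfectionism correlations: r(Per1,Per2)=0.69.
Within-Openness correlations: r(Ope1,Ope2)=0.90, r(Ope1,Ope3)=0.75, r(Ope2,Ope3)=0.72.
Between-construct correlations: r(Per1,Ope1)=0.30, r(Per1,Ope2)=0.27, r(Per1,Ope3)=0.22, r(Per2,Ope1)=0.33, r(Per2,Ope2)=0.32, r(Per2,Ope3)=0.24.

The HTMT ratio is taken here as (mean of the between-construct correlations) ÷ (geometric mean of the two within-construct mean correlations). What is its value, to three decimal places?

Mean heterotrait r = 1.68/6 = 0.2800.
Mean within-Per = 0.69/1 = 0.6900; mean within-Ope = 2.37/3 = 0.7900.
Geometric mean = √(0.6900 × 0.7900) = 0.7383.
HTMT = 0.2800 / 0.7383 = 0.379.

0.379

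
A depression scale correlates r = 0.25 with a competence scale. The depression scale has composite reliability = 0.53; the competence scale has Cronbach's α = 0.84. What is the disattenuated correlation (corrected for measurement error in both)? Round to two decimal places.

0.37

r_true = r_obs / √(r_xx · r_yy) = 0.25 / √(0.53 × 0.84) = 0.25 / √0.4452 = 0.25 / 0.6672 ≈ 0.37.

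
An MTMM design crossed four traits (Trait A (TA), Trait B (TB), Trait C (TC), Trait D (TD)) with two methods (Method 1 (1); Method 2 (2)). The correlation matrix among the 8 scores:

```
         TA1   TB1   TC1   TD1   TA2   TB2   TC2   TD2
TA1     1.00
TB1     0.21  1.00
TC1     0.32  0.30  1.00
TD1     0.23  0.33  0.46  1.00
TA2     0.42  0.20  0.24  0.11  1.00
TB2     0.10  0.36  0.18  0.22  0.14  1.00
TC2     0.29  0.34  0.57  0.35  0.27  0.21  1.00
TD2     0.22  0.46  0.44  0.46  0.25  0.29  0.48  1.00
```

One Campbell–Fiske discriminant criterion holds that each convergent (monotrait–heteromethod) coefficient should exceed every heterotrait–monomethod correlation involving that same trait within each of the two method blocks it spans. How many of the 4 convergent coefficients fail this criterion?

Each convergent coefficient versus the relevant comparison correlations:
TA (methods 1·2): 0.42 vs {0.21, 0.14, 0.32, 0.27, 0.23, 0.25} → pass.
TB (methods 1·2): 0.36 vs {0.21, 0.14, 0.30, 0.21, 0.33, 0.29} → pass.
TC (methods 1·2): 0.57 vs {0.32, 0.27, 0.30, 0.21, 0.46, 0.48} → pass.
TD (methods 1·2): 0.46 vs {0.23, 0.25, 0.33, 0.29, 0.46, 0.48} → fail.
1 of 4 fail.

1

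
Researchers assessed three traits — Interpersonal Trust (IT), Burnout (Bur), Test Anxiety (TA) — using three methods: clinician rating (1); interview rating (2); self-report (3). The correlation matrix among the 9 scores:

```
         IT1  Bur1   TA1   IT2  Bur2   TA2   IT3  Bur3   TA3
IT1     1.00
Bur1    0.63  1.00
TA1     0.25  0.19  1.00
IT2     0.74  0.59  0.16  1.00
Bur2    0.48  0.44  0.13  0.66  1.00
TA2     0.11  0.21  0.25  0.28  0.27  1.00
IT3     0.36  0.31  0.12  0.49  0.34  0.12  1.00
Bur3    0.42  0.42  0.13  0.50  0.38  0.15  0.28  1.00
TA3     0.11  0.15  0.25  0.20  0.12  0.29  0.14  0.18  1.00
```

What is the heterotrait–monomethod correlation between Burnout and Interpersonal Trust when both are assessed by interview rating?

Different traits, same method: r(Bur2, IT2) = 0.66.

0.66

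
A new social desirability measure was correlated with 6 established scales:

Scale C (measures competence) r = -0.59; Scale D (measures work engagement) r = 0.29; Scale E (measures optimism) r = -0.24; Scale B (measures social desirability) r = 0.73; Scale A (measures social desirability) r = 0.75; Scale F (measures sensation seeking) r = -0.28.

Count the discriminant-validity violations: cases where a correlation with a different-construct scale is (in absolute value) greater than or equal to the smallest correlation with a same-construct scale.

Convergent (same construct = social desirability): Scale B, Scale A.
Smallest convergent = 0.73. Discriminant |r|: 0.59, 0.29, 0.24, 0.28; count ≥ 0.73 → 0.

0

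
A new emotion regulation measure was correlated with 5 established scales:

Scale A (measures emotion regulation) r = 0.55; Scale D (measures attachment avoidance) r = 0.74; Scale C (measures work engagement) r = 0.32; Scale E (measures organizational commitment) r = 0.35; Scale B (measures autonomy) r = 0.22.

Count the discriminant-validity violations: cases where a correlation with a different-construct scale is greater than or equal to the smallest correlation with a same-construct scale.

1

Convergent (same construct = emotion regulation): Scale A.
Smallest convergent = 0.55. Discriminant values: 0.74, 0.32, 0.35, 0.22; count ≥ 0.55 → 1.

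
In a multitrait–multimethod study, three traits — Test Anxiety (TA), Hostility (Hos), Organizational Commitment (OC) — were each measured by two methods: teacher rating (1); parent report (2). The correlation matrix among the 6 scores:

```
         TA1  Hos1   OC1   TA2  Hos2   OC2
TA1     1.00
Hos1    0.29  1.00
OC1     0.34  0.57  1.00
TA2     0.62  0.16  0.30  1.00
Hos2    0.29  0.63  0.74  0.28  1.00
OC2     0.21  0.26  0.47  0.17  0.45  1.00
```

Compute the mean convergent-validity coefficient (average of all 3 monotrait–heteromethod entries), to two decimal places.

Convergent values: 0.62, 0.63, 0.47; mean = 1.72/3 = 0.57.

0.57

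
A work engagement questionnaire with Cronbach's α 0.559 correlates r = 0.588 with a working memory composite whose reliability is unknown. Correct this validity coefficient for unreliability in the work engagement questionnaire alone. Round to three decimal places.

Single correction: r_c = r_obs / √r_xx = 0.588 / √0.559 = 0.588 / 0.7477 ≈ 0.786.

0.786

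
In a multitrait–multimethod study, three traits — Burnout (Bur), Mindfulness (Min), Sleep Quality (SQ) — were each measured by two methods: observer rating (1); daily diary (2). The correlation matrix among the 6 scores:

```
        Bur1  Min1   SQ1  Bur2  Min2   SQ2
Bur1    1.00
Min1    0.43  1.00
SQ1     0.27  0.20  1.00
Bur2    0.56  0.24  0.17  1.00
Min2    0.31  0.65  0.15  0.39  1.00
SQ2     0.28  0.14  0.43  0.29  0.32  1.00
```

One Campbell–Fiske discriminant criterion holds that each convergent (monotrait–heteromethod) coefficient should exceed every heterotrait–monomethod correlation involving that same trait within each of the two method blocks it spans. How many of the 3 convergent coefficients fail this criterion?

0

Checking each validity diagonal entry against its comparison values:
Bur (methods 1·2): 0.56 vs {0.43, 0.39, 0.27, 0.29} → pass.
Min (methods 1·2): 0.65 vs {0.43, 0.39, 0.20, 0.32} → pass.
SQ (methods 1·2): 0.43 vs {0.27, 0.29, 0.20, 0.32} → pass.
0 of 3 fail.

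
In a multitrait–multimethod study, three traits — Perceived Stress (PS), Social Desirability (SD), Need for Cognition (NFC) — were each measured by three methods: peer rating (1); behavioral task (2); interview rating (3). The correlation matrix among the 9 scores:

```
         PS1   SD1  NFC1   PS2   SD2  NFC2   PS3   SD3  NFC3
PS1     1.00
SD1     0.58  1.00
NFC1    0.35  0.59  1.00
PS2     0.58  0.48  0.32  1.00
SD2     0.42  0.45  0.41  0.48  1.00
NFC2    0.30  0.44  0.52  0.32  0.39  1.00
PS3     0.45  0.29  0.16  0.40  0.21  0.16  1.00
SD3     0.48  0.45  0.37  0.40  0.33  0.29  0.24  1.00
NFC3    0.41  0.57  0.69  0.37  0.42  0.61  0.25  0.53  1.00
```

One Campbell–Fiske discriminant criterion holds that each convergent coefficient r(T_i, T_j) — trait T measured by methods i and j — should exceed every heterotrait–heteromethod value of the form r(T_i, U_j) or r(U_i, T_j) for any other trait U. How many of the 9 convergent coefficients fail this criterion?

Each convergent coefficient versus the relevant comparison correlations:
PS (methods 1·2): 0.58 vs {0.42, 0.48, 0.30, 0.32} → pass.
PS (methods 1·3): 0.45 vs {0.48, 0.29, 0.41, 0.16} → fail.
PS (methods 2·3): 0.40 vs {0.40, 0.21, 0.37, 0.16} → fail.
SD (methods 1·2): 0.45 vs {0.48, 0.42, 0.44, 0.41} → fail.
SD (methods 1·3): 0.45 vs {0.29, 0.48, 0.57, 0.37} → fail.
SD (methods 2·3): 0.33 vs {0.21, 0.40, 0.42, 0.29} → fail.
NFC (methods 1·2): 0.52 vs {0.32, 0.30, 0.41, 0.44} → pass.
NFC (methods 1·3): 0.69 vs {0.16, 0.41, 0.37, 0.57} → pass.
NFC (methods 2·3): 0.61 vs {0.16, 0.37, 0.29, 0.42} → pass.
5 of 9 fail.

5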